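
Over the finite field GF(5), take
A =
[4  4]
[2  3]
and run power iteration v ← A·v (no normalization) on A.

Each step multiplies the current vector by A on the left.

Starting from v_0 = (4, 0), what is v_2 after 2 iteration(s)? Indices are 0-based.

v_2 = (1, 1)

v_0 = (4, 0).
v_1 = A·v_0 = (1, 3).
v_2 = A·v_1 = (1, 1).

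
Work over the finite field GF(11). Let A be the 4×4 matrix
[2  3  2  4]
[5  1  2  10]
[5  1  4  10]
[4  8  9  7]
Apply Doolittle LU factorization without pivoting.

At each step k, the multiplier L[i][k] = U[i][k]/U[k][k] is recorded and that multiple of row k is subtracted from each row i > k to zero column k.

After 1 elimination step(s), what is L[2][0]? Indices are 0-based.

L[2][0] = 8

Step 1: pivot at (0,0) is 2.
  row1 ← row1 − (8)·row0  ⇒  L[1][0]=8, U row1=(0, 10, 8, 0)
  row2 ← row2 − (8)·row0  ⇒  L[2][0]=8, U row2=(0, 10, 10, 0)
  row3 ← row3 − (2)·row0  ⇒  L[3][0]=2, U row3=(0, 2, 5, 10)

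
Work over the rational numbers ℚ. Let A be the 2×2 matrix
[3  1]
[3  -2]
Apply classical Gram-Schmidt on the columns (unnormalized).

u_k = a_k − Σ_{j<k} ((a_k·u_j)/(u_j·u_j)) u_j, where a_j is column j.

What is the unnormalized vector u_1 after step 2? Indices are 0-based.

u_1 = (3/2, -3/2)

Step 1: u_0 = a_0 = (3, 3).
Step 2: u_1 = a_1 − (-1/6)·u_0 = (3/2, -3/2).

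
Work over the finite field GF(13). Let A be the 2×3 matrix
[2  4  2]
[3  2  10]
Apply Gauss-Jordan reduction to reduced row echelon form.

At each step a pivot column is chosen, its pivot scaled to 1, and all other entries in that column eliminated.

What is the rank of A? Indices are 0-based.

rank = 2

pivot(0,0)=2: scale R0 → (1, 2, 1)
  clear (1,0): R1 −= (3)R0 → (0, 9, 7)
pivot(1,1)=9: scale R1 → (0, 1, 8)
  clear (0,1): R0 −= (2)R1 → (1, 0, 11)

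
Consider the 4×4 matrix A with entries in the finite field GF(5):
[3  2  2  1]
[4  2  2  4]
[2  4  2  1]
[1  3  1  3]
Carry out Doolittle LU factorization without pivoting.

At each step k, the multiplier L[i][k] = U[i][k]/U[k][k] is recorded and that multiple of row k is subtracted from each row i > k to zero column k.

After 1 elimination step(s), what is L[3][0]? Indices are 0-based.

L[3][0] = 2

Step 1: pivot at (0,0) is 3.
  row1 ← row1 − (3)·row0  ⇒  L[1][0]=3, U row1=(0, 1, 1, 1)
  row2 ← row2 − (4)·row0  ⇒  L[2][0]=4, U row2=(0, 1, 4, 2)
  row3 ← row3 − (2)·row0  ⇒  L[3][0]=2, U row3=(0, 4, 2, 1)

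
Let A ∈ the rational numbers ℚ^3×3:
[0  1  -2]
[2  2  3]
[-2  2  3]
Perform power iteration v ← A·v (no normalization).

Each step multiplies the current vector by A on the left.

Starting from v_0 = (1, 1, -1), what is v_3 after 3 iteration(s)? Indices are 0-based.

v_3 = (25, -27, -55)

v_0 = (1, 1, -1).
v_1 = A·v_0 = (3, 1, -3).
v_2 = A·v_1 = (7, -1, -13).
v_3 = A·v_2 = (25, -27, -55).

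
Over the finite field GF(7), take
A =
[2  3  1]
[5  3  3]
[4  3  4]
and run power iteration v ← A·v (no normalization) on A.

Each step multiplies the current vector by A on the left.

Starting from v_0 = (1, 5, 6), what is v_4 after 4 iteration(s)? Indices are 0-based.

v_4 = (4, 5, 5)

v_0 = (1, 5, 6).
v_1 = A·v_0 = (2, 3, 1).
v_2 = A·v_1 = (0, 1, 0).
v_3 = A·v_2 = (3, 3, 3).
v_4 = A·v_3 = (4, 5, 5).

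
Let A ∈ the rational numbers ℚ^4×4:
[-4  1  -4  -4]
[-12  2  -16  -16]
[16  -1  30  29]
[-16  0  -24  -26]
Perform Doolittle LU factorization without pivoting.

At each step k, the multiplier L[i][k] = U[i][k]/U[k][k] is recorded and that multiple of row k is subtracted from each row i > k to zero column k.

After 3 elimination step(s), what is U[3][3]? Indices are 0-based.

Step 1: pivot at (0,0) is -4.
  row1 ← row1 − (3)·row0  ⇒  L[1][0]=3, U row1=(0, -1, -4, -4)
  row2 ← row2 − (-4)·row0  ⇒  L[2][0]=-4, U row2=(0, 3, 14, 13)
  row3 ← row3 − (4)·row0  ⇒  L[3][0]=4, U row3=(0, -4, -8, -10)
Step 2: pivot at (1,1) is -1.
  row2 ← row2 − (-3)·row1  ⇒  L[2][1]=-3, U row2=(0, 0, 2, 1)
  row3 ← row3 − (4)·row1  ⇒  L[3][1]=4, U row3=(0, 0, 8, 6)
Step 3: pivot at (2,2) is 2.
  row3 ← row3 − (4)·row2  ⇒  L[3][2]=4, U row3=(0, 0, 0, 2)

U[3][3] = 2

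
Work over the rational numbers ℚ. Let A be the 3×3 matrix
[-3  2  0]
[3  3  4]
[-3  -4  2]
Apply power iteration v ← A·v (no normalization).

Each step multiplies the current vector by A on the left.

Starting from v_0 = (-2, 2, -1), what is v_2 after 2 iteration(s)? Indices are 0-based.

v_0 = (-2, 2, -1).
v_1 = A·v_0 = (10, -4, -4).
v_2 = A·v_1 = (-38, 2, -22).

v_2 = (-38, 2, -22)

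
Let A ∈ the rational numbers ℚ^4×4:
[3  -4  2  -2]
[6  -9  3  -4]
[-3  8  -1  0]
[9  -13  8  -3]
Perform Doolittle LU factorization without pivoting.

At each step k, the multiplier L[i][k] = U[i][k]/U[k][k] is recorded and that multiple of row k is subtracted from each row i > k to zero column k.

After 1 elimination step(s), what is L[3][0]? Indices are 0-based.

k=0: U[0][0]=3
  eliminate (1,0): mult=2, new row 1: (0, -1, -1, 0); set L[1][0]=2
  eliminate (2,0): mult=-1, new row 2: (0, 4, 1, -2); set L[2][0]=-1
  eliminate (3,0): mult=3, new row 3: (0, -1, 2, 3); set L[3][0]=3

L[3][0] = 3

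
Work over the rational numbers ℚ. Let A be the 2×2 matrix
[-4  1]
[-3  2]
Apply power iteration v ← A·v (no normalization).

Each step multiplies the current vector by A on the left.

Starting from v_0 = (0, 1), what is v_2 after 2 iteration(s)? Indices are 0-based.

v_0 = (0, 1).
v_1 = A·v_0 = (1, 2).
v_2 = A·v_1 = (-2, 1).

v_2 = (-2, 1)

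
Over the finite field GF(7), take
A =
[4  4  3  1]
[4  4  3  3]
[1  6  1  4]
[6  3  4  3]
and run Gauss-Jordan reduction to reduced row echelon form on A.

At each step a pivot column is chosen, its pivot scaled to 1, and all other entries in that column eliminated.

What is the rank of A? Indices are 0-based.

rank = 3

step 1: normalize row 0 (÷4) = (1, 1, 6, 2)
  row 1: subtract 4×row0 = (0, 0, 0, 2)
  row 2: subtract 1×row0 = (0, 5, 2, 2)
  row 3: subtract 6×row0 = (0, 4, 3, 5)
step 2: exchange rows 1,2
step 2: normalize row 1 (÷5) = (0, 1, 6, 6)
  row 0: subtract 1×row1 = (1, 0, 0, 3)
  row 3: subtract 4×row1 = (0, 0, 0, 2)
skip col 2 (zero from row 2)
step 3: normalize row 2 (÷2) = (0, 0, 0, 1)
  row 0: subtract 3×row2 = (1, 0, 0, 0)
  row 1: subtract 6×row2 = (0, 1, 6, 0)
  row 3: subtract 2×row2 = (0, 0, 0, 0)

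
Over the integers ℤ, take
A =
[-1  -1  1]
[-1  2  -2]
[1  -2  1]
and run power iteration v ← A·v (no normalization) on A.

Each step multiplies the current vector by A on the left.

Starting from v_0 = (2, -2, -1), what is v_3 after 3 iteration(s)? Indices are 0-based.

v_3 = (19, -68, 56)

v_0 = (2, -2, -1).
v_1 = A·v_0 = (-1, -4, 5).
v_2 = A·v_1 = (10, -17, 12).
v_3 = A·v_2 = (19, -68, 56).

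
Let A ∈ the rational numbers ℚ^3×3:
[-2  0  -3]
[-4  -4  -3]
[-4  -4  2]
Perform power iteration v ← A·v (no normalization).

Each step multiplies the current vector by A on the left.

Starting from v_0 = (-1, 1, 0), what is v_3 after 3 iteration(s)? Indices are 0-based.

v_3 = (32, 72, 32)

v_0 = (-1, 1, 0).
v_1 = A·v_0 = (2, 0, 0).
v_2 = A·v_1 = (-4, -8, -8).
v_3 = A·v_2 = (32, 72, 32).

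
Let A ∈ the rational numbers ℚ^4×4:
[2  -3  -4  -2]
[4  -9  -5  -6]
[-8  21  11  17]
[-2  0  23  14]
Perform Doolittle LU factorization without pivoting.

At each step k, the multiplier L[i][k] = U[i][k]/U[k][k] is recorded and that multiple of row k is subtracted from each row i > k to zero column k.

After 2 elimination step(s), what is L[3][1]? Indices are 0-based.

L[3][1] = 1

Step 1: pivot at (0,0) is 2.
  row1 ← row1 − (2)·row0  ⇒  L[1][0]=2, U row1=(0, -3, 3, -2)
  row2 ← row2 − (-4)·row0  ⇒  L[2][0]=-4, U row2=(0, 9, -5, 9)
  row3 ← row3 − (-1)·row0  ⇒  L[3][0]=-1, U row3=(0, -3, 19, 12)
Step 2: pivot at (1,1) is -3.
  row2 ← row2 − (-3)·row1  ⇒  L[2][1]=-3, U row2=(0, 0, 4, 3)
  row3 ← row3 − (1)·row1  ⇒  L[3][1]=1, U row3=(0, 0, 16, 14)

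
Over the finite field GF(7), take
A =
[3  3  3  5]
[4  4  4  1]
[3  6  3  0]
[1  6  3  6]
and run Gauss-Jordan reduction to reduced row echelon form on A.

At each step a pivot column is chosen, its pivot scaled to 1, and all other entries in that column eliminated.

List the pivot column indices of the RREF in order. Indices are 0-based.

pivot columns: 0, 1, 2, 3

pivot(0,0)=3: scale R0 → (1, 1, 1, 4)
  clear (1,0): R1 −= (4)R0 → (0, 0, 0, 6)
  clear (2,0): R2 −= (3)R0 → (0, 3, 0, 2)
  clear (3,0): R3 −= (1)R0 → (0, 5, 2, 2)
pivot(1,1): swap R1↔R2
pivot(1,1)=3: scale R1 → (0, 1, 0, 3)
  clear (0,1): R0 −= (1)R1 → (1, 0, 1, 1)
  clear (3,1): R3 −= (5)R1 → (0, 0, 2, 1)
pivot(2,2): swap R2↔R3
pivot(2,2)=2: scale R2 → (0, 0, 1, 4)
  clear (0,2): R0 −= (1)R2 → (1, 0, 0, 4)
pivot(3,3)=6: scale R3 → (0, 0, 0, 1)
  clear (0,3): R0 −= (4)R3 → (1, 0, 0, 0)
  clear (1,3): R1 −= (3)R3 → (0, 1, 0, 0)
  clear (2,3): R2 −= (4)R3 → (0, 0, 1, 0)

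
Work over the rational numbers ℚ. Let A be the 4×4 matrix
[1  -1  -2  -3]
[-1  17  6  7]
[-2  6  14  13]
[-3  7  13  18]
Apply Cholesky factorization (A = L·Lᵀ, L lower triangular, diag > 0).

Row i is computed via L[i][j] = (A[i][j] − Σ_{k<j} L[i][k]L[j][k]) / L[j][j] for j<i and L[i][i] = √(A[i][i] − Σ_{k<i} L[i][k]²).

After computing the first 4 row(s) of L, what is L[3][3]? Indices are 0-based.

Step 1: L[0][0] = √(1) = 1.
  L[1][0] = (-1) / L[0][0] = -1.
Step 2: L[1][1] = √(16) = 4.
  L[2][0] = (-2) / L[0][0] = -2.
  L[2][1] = (4) / L[1][1] = 1.
Step 3: L[2][2] = √(9) = 3.
  L[3][0] = (-3) / L[0][0] = -3.
  L[3][1] = (4) / L[1][1] = 1.
  L[3][2] = (6) / L[2][2] = 2.
Step 4: L[3][3] = √(4) = 2.

L[3][3] = 2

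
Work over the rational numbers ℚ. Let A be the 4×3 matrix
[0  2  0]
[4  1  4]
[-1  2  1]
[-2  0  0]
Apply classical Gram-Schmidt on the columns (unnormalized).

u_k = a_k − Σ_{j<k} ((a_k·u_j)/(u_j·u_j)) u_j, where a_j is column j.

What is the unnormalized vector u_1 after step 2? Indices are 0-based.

Step 1: u_0 = a_0 = (0, 4, -1, -2).
Step 2: u_1 = a_1 − (2/21)·u_0 = (2, 13/21, 44/21, 4/21).

u_1 = (2, 13/21, 44/21, 4/21)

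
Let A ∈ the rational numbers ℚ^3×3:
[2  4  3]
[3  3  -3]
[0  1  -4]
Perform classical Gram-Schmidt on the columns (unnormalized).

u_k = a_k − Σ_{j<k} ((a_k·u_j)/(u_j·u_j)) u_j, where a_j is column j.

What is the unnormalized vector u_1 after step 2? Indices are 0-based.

Step 1: u_0 = a_0 = (2, 3, 0).
Step 2: u_1 = a_1 − (17/13)·u_0 = (18/13, -12/13, 1).

u_1 = (18/13, -12/13, 1)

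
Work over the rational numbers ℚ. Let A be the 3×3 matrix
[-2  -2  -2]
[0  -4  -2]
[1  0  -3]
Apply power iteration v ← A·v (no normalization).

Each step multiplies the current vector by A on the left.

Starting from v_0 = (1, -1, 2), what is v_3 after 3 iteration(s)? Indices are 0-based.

v_3 = (-78, -62, -15)

v_0 = (1, -1, 2).
v_1 = A·v_0 = (-4, 0, -5).
v_2 = A·v_1 = (18, 10, 11).
v_3 = A·v_2 = (-78, -62, -15).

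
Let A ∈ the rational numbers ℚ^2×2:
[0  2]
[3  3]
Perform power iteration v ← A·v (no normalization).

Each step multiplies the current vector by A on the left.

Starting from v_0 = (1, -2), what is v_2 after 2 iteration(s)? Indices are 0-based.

v_0 = (1, -2).
v_1 = A·v_0 = (-4, -3).
v_2 = A·v_1 = (-6, -21).

v_2 = (-6, -21)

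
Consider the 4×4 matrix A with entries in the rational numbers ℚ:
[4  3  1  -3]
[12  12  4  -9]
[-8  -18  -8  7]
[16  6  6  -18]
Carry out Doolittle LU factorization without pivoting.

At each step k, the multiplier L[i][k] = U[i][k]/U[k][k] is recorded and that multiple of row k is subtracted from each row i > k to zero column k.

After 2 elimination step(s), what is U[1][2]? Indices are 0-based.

U[1][2] = 1

k=0: U[0][0]=4
  eliminate (1,0): mult=3, new row 1: (0, 3, 1, 0); set L[1][0]=3
  eliminate (2,0): mult=-2, new row 2: (0, -12, -6, 1); set L[2][0]=-2
  eliminate (3,0): mult=4, new row 3: (0, -6, 2, -6); set L[3][0]=4
k=1: U[1][1]=3
  eliminate (2,1): mult=-4, new row 2: (0, 0, -2, 1); set L[2][1]=-4
  eliminate (3,1): mult=-2, new row 3: (0, 0, 4, -6); set L[3][1]=-2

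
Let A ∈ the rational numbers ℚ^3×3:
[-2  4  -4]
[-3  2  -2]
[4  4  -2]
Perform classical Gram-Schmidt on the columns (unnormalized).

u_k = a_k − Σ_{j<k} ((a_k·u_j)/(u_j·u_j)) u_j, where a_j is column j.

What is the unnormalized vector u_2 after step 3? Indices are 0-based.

Step 1: u_0 = a_0 = (-2, -3, 4).
Step 2: u_1 = a_1 − (2/29)·u_0 = (120/29, 64/29, 108/29).
Step 3: u_2 = a_2 − (6/29)·u_0 − (-103/130)·u_1 = (-4/13, 24/65, 8/65).

u_2 = (-4/13, 24/65, 8/65)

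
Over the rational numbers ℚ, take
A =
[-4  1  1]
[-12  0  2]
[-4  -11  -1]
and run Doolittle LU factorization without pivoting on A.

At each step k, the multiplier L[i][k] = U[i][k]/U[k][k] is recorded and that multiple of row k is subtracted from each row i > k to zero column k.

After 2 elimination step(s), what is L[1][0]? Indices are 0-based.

L[1][0] = 3

Step 1: pivot at (0,0) is -4.
  row1 ← row1 − (3)·row0  ⇒  L[1][0]=3, U row1=(0, -3, -1)
  row2 ← row2 − (1)·row0  ⇒  L[2][0]=1, U row2=(0, -12, -2)
Step 2: pivot at (1,1) is -3.
  row2 ← row2 − (4)·row1  ⇒  L[2][1]=4, U row2=(0, 0, 2)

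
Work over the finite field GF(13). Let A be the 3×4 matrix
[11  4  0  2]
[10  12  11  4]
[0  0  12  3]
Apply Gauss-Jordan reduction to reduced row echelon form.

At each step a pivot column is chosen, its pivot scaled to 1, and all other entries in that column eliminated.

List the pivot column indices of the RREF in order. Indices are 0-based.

[1] R0 /= 11  ⇒  (1, 11, 0, 12)
     R1 -= 10·R0  ⇒  (0, 6, 11, 1)
[2] R1 /= 6  ⇒  (0, 1, 4, 11)
     R0 -= 11·R1  ⇒  (1, 0, 8, 8)
[3] R2 /= 12  ⇒  (0, 0, 1, 10)
     R0 -= 8·R2  ⇒  (1, 0, 0, 6)
     R1 -= 4·R2  ⇒  (0, 1, 0, 10)

pivot columns: 0, 1, 2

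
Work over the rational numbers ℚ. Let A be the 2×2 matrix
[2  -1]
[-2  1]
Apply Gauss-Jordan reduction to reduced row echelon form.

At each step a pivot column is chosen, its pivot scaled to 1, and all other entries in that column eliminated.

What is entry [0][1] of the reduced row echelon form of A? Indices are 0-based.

M[0][1] = -1/2

pivot(0,0)=2: scale R0 → (1, -1/2)
  clear (1,0): R1 −= (-2)R0 → (0, 0)
col 1: no nonzero at/below row 1; advance.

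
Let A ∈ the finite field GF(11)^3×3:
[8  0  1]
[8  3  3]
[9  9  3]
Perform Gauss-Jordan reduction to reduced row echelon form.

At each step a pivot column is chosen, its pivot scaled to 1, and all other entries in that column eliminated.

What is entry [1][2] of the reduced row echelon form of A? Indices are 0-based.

[1] R0 /= 8  ⇒  (1, 0, 7)
     R1 -= 8·R0  ⇒  (0, 3, 2)
     R2 -= 9·R0  ⇒  (0, 9, 6)
[2] R1 /= 3  ⇒  (0, 1, 8)
     R2 -= 9·R1  ⇒  (0, 0, 0)
column 2 empty below row 2

M[1][2] = 8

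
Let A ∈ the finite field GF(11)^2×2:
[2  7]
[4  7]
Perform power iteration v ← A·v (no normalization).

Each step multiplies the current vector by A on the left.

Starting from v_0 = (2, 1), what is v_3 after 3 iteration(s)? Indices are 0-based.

v_0 = (2, 1).
v_1 = A·v_0 = (0, 4).
v_2 = A·v_1 = (6, 6).
v_3 = A·v_2 = (10, 0).

v_3 = (10, 0)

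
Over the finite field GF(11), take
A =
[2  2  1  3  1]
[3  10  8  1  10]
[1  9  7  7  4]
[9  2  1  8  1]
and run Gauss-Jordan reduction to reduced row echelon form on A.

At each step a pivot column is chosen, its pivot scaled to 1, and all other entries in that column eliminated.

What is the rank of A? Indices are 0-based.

pivot(0,0)=2: scale R0 → (1, 1, 6, 7, 6)
  clear (1,0): R1 −= (3)R0 → (0, 7, 1, 2, 3)
  clear (2,0): R2 −= (1)R0 → (0, 8, 1, 0, 9)
  clear (3,0): R3 −= (9)R0 → (0, 4, 2, 0, 2)
pivot(1,1)=7: scale R1 → (0, 1, 8, 5, 2)
  clear (0,1): R0 −= (1)R1 → (1, 0, 9, 2, 4)
  clear (2,1): R2 −= (8)R1 → (0, 0, 3, 4, 4)
  clear (3,1): R3 −= (4)R1 → (0, 0, 3, 2, 5)
pivot(2,2)=3: scale R2 → (0, 0, 1, 5, 5)
  clear (0,2): R0 −= (9)R2 → (1, 0, 0, 1, 3)
  clear (1,2): R1 −= (8)R2 → (0, 1, 0, 9, 6)
  clear (3,2): R3 −= (3)R2 → (0, 0, 0, 9, 1)
pivot(3,3)=9: scale R3 → (0, 0, 0, 1, 5)
  clear (0,3): R0 −= (1)R3 → (1, 0, 0, 0, 9)
  clear (1,3): R1 −= (9)R3 → (0, 1, 0, 0, 5)
  clear (2,3): R2 −= (5)R3 → (0, 0, 1, 0, 2)

rank = 4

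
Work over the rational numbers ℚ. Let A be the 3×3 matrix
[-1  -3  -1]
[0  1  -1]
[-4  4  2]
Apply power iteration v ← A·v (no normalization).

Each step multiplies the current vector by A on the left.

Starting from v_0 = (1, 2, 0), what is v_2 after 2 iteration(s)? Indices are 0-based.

v_0 = (1, 2, 0).
v_1 = A·v_0 = (-7, 2, 4).
v_2 = A·v_1 = (-3, -2, 44).

v_2 = (-3, -2, 44)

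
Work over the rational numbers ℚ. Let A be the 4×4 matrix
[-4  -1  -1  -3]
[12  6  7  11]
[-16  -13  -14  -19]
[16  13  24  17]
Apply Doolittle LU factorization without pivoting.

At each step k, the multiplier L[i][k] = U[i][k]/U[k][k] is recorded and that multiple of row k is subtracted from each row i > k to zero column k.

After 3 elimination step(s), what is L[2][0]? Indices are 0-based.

L[2][0] = 4

k=0: U[0][0]=-4
  eliminate (1,0): mult=-3, new row 1: (0, 3, 4, 2); set L[1][0]=-3
  eliminate (2,0): mult=4, new row 2: (0, -9, -10, -7); set L[2][0]=4
  eliminate (3,0): mult=-4, new row 3: (0, 9, 20, 5); set L[3][0]=-4
k=1: U[1][1]=3
  eliminate (2,1): mult=-3, new row 2: (0, 0, 2, -1); set L[2][1]=-3
  eliminate (3,1): mult=3, new row 3: (0, 0, 8, -1); set L[3][1]=3
k=2: U[2][2]=2
  eliminate (3,2): mult=4, new row 3: (0, 0, 0, 3); set L[3][2]=4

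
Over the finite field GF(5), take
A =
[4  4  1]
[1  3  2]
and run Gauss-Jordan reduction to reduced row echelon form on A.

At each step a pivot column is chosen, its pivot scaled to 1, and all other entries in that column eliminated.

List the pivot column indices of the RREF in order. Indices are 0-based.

pivot columns: 0, 1

[1] R0 /= 4  ⇒  (1, 1, 4)
     R1 -= 1·R0  ⇒  (0, 2, 3)
[2] R1 /= 2  ⇒  (0, 1, 4)
     R0 -= 1·R1  ⇒  (1, 0, 0)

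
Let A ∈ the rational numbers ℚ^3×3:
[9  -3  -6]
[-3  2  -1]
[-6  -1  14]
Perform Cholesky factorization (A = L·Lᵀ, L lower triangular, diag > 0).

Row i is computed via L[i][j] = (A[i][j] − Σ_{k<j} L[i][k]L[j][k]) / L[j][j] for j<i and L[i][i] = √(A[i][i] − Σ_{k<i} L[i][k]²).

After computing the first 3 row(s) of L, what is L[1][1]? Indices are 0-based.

Step 1: L[0][0] = √(9) = 3.
  L[1][0] = (-3) / L[0][0] = -1.
Step 2: L[1][1] = √(1) = 1.
  L[2][0] = (-6) / L[0][0] = -2.
  L[2][1] = (-3) / L[1][1] = -3.
Step 3: L[2][2] = √(1) = 1.

L[1][1] = 1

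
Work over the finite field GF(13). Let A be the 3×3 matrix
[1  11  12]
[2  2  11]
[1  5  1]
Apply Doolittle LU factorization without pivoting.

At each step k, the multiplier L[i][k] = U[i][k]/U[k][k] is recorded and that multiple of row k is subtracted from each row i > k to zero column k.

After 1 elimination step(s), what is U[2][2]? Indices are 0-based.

k=0: U[0][0]=1
  eliminate (1,0): mult=2, new row 1: (0, 6, 0); set L[1][0]=2
  eliminate (2,0): mult=1, new row 2: (0, 7, 2); set L[2][0]=1

U[2][2] = 2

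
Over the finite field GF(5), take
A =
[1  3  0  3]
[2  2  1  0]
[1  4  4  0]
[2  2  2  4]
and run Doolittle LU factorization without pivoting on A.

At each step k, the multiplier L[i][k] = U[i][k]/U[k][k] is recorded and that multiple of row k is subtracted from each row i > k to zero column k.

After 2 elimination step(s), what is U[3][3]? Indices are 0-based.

Step 1: pivot at (0,0) is 1.
  row1 ← row1 − (2)·row0  ⇒  L[1][0]=2, U row1=(0, 1, 1, 4)
  row2 ← row2 − (1)·row0  ⇒  L[2][0]=1, U row2=(0, 1, 4, 2)
  row3 ← row3 − (2)·row0  ⇒  L[3][0]=2, U row3=(0, 1, 2, 3)
Step 2: pivot at (1,1) is 1.
  row2 ← row2 − (1)·row1  ⇒  L[2][1]=1, U row2=(0, 0, 3, 3)
  row3 ← row3 − (1)·row1  ⇒  L[3][1]=1, U row3=(0, 0, 1, 4)

U[3][3] = 4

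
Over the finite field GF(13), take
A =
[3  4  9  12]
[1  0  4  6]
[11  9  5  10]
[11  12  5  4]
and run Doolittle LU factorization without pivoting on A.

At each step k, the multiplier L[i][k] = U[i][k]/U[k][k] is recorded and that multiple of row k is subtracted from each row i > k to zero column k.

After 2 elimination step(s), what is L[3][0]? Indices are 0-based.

L[3][0] = 8

Step 1: pivot at (0,0) is 3.
  row1 ← row1 − (9)·row0  ⇒  L[1][0]=9, U row1=(0, 3, 1, 2)
  row2 ← row2 − (8)·row0  ⇒  L[2][0]=8, U row2=(0, 3, 11, 5)
  row3 ← row3 − (8)·row0  ⇒  L[3][0]=8, U row3=(0, 6, 11, 12)
Step 2: pivot at (1,1) is 3.
  row2 ← row2 − (1)·row1  ⇒  L[2][1]=1, U row2=(0, 0, 10, 3)
  row3 ← row3 − (2)·row1  ⇒  L[3][1]=2, U row3=(0, 0, 9, 8)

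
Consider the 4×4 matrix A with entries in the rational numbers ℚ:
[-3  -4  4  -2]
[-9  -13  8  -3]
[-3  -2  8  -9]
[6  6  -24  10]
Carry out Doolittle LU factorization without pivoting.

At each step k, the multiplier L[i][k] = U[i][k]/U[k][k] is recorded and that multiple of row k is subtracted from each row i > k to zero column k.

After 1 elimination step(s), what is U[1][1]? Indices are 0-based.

U[1][1] = -1

[col 0] pivot -3
  R1 -= 3*R0 → (0, -1, -4, 3)  (L[1][0] := 3)
  R2 -= 1*R0 → (0, 2, 4, -7)  (L[2][0] := 1)
  R3 -= -2*R0 → (0, -2, -16, 6)  (L[3][0] := -2)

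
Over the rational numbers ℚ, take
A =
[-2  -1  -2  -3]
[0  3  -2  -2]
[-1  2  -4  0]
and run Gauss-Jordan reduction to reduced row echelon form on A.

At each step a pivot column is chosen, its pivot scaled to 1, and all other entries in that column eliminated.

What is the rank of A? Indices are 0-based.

[1] R0 /= -2  ⇒  (1, 1/2, 1, 3/2)
     R2 -= -1·R0  ⇒  (0, 5/2, -3, 3/2)
[2] R1 /= 3  ⇒  (0, 1, -2/3, -2/3)
     R0 -= 1/2·R1  ⇒  (1, 0, 4/3, 11/6)
     R2 -= 5/2·R1  ⇒  (0, 0, -4/3, 19/6)
[3] R2 /= -4/3  ⇒  (0, 0, 1, -19/8)
     R0 -= 4/3·R2  ⇒  (1, 0, 0, 5)
     R1 -= -2/3·R2  ⇒  (0, 1, 0, -9/4)

rank = 3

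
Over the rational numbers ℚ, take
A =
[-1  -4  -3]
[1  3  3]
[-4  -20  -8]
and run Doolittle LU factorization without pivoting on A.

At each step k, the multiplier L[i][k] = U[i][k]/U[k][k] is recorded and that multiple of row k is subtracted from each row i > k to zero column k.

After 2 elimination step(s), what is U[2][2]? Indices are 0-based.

U[2][2] = 4

k=0: U[0][0]=-1
  eliminate (1,0): mult=-1, new row 1: (0, -1, 0); set L[1][0]=-1
  eliminate (2,0): mult=4, new row 2: (0, -4, 4); set L[2][0]=4
k=1: U[1][1]=-1
  eliminate (2,1): mult=4, new row 2: (0, 0, 4); set L[2][1]=4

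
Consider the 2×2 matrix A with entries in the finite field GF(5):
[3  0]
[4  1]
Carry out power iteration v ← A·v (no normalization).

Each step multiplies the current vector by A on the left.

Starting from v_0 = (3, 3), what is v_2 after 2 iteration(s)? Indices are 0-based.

v_0 = (3, 3).
v_1 = A·v_0 = (4, 0).
v_2 = A·v_1 = (2, 1).

v_2 = (2, 1)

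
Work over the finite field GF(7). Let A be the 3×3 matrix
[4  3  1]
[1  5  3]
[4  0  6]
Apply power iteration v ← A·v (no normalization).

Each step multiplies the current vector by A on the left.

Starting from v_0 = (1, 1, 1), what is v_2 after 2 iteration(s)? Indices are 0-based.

v_0 = (1, 1, 1).
v_1 = A·v_0 = (1, 2, 3).
v_2 = A·v_1 = (6, 6, 1).

v_2 = (6, 6, 1)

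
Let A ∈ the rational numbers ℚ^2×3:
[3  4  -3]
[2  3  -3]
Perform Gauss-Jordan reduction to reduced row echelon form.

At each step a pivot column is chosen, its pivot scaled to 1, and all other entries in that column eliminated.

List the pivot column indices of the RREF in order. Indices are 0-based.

step 1: normalize row 0 (÷3) = (1, 4/3, -1)
  row 1: subtract 2×row0 = (0, 1/3, -1)
step 2: normalize row 1 (÷1/3) = (0, 1, -3)
  row 0: subtract 4/3×row1 = (1, 0, 3)

pivot columns: 0, 1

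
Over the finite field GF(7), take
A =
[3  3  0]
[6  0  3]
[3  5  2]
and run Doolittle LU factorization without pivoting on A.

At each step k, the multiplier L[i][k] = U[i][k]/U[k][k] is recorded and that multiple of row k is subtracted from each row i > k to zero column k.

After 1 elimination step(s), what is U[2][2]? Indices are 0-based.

Step 1: pivot at (0,0) is 3.
  row1 ← row1 − (2)·row0  ⇒  L[1][0]=2, U row1=(0, 1, 3)
  row2 ← row2 − (1)·row0  ⇒  L[2][0]=1, U row2=(0, 2, 2)

U[2][2] = 2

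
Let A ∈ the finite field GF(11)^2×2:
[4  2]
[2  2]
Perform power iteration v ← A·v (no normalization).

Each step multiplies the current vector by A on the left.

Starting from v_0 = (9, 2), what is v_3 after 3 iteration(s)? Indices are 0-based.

v_0 = (9, 2).
v_1 = A·v_0 = (7, 0).
v_2 = A·v_1 = (6, 3).
v_3 = A·v_2 = (8, 7).

v_3 = (8, 7)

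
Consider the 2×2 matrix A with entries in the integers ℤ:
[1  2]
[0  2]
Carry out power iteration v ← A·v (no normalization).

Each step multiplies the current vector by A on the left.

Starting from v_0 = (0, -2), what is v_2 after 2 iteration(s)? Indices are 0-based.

v_2 = (-12, -8)

v_0 = (0, -2).
v_1 = A·v_0 = (-4, -4).
v_2 = A·v_1 = (-12, -8).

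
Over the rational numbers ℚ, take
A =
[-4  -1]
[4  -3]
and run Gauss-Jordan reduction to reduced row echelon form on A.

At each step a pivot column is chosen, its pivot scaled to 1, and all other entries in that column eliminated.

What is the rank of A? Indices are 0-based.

[1] R0 /= -4  ⇒  (1, 1/4)
     R1 -= 4·R0  ⇒  (0, -4)
[2] R1 /= -4  ⇒  (0, 1)
     R0 -= 1/4·R1  ⇒  (1, 0)

rank = 2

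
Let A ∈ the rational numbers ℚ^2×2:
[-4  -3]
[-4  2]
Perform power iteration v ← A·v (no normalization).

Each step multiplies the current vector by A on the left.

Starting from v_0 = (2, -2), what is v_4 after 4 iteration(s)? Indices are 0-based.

v_0 = (2, -2).
v_1 = A·v_0 = (-2, -12).
v_2 = A·v_1 = (44, -16).
v_3 = A·v_2 = (-128, -208).
v_4 = A·v_3 = (1136, 96).

v_4 = (1136, 96)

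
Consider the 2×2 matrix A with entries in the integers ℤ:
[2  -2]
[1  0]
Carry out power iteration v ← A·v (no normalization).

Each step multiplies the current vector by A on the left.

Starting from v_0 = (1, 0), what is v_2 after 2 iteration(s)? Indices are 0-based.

v_0 = (1, 0).
v_1 = A·v_0 = (2, 1).
v_2 = A·v_1 = (2, 2).

v_2 = (2, 2)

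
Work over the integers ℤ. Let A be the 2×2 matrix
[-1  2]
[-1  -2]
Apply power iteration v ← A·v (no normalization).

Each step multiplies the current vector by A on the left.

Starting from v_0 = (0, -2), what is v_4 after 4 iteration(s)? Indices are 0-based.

v_4 = (12, 28)

v_0 = (0, -2).
v_1 = A·v_0 = (-4, 4).
v_2 = A·v_1 = (12, -4).
v_3 = A·v_2 = (-20, -4).
v_4 = A·v_3 = (12, 28).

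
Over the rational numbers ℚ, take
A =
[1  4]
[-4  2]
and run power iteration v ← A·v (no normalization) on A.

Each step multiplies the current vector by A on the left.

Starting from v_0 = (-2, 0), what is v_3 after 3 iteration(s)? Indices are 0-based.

v_0 = (-2, 0).
v_1 = A·v_0 = (-2, 8).
v_2 = A·v_1 = (30, 24).
v_3 = A·v_2 = (126, -72).

v_3 = (126, -72)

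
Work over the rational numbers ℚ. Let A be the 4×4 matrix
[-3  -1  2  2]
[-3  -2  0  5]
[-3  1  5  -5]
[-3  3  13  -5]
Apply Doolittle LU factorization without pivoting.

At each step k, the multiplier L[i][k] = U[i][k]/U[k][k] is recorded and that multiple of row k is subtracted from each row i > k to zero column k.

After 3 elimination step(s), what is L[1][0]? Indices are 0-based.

k=0: U[0][0]=-3
  eliminate (1,0): mult=1, new row 1: (0, -1, -2, 3); set L[1][0]=1
  eliminate (2,0): mult=1, new row 2: (0, 2, 3, -7); set L[2][0]=1
  eliminate (3,0): mult=1, new row 3: (0, 4, 11, -7); set L[3][0]=1
k=1: U[1][1]=-1
  eliminate (2,1): mult=-2, new row 2: (0, 0, -1, -1); set L[2][1]=-2
  eliminate (3,1): mult=-4, new row 3: (0, 0, 3, 5); set L[3][1]=-4
k=2: U[2][2]=-1
  eliminate (3,2): mult=-3, new row 3: (0, 0, 0, 2); set L[3][2]=-3

L[1][0] = 1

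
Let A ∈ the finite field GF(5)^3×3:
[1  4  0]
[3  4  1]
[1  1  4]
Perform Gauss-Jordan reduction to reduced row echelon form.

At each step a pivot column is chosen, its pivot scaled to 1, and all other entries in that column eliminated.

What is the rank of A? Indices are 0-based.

pivot(0,0)=1: scale R0 → (1, 4, 0)
  clear (1,0): R1 −= (3)R0 → (0, 2, 1)
  clear (2,0): R2 −= (1)R0 → (0, 2, 4)
pivot(1,1)=2: scale R1 → (0, 1, 3)
  clear (0,1): R0 −= (4)R1 → (1, 0, 3)
  clear (2,1): R2 −= (2)R1 → (0, 0, 3)
pivot(2,2)=3: scale R2 → (0, 0, 1)
  clear (0,2): R0 −= (3)R2 → (1, 0, 0)
  clear (1,2): R1 −= (3)R2 → (0, 1, 0)

rank = 3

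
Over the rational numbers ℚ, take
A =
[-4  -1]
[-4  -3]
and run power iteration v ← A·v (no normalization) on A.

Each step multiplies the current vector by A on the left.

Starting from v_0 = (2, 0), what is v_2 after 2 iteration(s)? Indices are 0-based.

v_0 = (2, 0).
v_1 = A·v_0 = (-8, -8).
v_2 = A·v_1 = (40, 56).

v_2 = (40, 56)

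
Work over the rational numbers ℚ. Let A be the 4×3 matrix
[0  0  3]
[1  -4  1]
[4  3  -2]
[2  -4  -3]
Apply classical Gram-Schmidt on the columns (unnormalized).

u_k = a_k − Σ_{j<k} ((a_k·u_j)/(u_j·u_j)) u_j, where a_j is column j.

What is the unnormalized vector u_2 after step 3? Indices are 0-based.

u_2 = (3, 1562/861, 284/861, -1349/861)

Step 1: u_0 = a_0 = (0, 1, 4, 2).
Step 2: u_1 = a_1 − (0)·u_0 = (0, -4, 3, -4).
Step 3: u_2 = a_2 − (-13/21)·u_0 − (2/41)·u_1 = (3, 1562/861, 284/861, -1349/861).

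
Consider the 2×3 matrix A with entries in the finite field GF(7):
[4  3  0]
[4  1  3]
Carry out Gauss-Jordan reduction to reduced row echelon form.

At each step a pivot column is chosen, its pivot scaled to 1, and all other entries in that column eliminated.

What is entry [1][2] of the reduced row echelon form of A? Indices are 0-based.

M[1][2] = 2

[1] R0 /= 4  ⇒  (1, 6, 0)
     R1 -= 4·R0  ⇒  (0, 5, 3)
[2] R1 /= 5  ⇒  (0, 1, 2)
     R0 -= 6·R1  ⇒  (1, 0, 2)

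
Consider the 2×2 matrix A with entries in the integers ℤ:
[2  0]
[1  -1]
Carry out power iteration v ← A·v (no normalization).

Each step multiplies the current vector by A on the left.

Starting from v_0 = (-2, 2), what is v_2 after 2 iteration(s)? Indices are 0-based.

v_0 = (-2, 2).
v_1 = A·v_0 = (-4, -4).
v_2 = A·v_1 = (-8, 0).

v_2 = (-8, 0)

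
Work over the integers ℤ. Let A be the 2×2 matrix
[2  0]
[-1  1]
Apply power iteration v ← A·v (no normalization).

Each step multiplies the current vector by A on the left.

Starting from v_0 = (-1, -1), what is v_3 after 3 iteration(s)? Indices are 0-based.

v_0 = (-1, -1).
v_1 = A·v_0 = (-2, 0).
v_2 = A·v_1 = (-4, 2).
v_3 = A·v_2 = (-8, 6).

v_3 = (-8, 6)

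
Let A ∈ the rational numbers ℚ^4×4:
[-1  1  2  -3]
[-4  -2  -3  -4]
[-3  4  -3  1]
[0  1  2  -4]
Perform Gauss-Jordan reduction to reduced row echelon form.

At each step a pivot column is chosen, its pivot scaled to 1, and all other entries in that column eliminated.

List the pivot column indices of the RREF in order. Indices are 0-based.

pivot columns: 0, 1, 2, 3

step 1: normalize row 0 (÷-1) = (1, -1, -2, 3)
  row 1: subtract -4×row0 = (0, -6, -11, 8)
  row 2: subtract -3×row0 = (0, 1, -9, 10)
step 2: normalize row 1 (÷-6) = (0, 1, 11/6, -4/3)
  row 0: subtract -1×row1 = (1, 0, -1/6, 5/3)
  row 2: subtract 1×row1 = (0, 0, -65/6, 34/3)
  row 3: subtract 1×row1 = (0, 0, 1/6, -8/3)
step 3: normalize row 2 (÷-65/6) = (0, 0, 1, -68/65)
  row 0: subtract -1/6×row2 = (1, 0, 0, 97/65)
  row 1: subtract 11/6×row2 = (0, 1, 0, 38/65)
  row 3: subtract 1/6×row2 = (0, 0, 0, -162/65)
step 4: normalize row 3 (÷-162/65) = (0, 0, 0, 1)
  row 0: subtract 97/65×row3 = (1, 0, 0, 0)
  row 1: subtract 38/65×row3 = (0, 1, 0, 0)
  row 2: subtract -68/65×row3 = (0, 0, 1, 0)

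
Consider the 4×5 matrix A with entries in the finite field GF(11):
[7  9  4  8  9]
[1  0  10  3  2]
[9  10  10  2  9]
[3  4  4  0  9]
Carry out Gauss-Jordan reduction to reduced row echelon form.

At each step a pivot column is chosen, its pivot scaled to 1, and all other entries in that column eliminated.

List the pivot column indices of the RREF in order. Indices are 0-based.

pivot columns: 0, 1, 2, 3

[1] R0 /= 7  ⇒  (1, 6, 10, 9, 6)
     R1 -= 1·R0  ⇒  (0, 5, 0, 5, 7)
     R2 -= 9·R0  ⇒  (0, 0, 8, 9, 10)
     R3 -= 3·R0  ⇒  (0, 8, 7, 6, 2)
[2] R1 /= 5  ⇒  (0, 1, 0, 1, 8)
     R0 -= 6·R1  ⇒  (1, 0, 10, 3, 2)
     R3 -= 8·R1  ⇒  (0, 0, 7, 9, 4)
[3] R2 /= 8  ⇒  (0, 0, 1, 8, 4)
     R0 -= 10·R2  ⇒  (1, 0, 0, 0, 6)
     R3 -= 7·R2  ⇒  (0, 0, 0, 8, 9)
[4] R3 /= 8  ⇒  (0, 0, 0, 1, 8)
     R1 -= 1·R3  ⇒  (0, 1, 0, 0, 0)
     R2 -= 8·R3  ⇒  (0, 0, 1, 0, 6)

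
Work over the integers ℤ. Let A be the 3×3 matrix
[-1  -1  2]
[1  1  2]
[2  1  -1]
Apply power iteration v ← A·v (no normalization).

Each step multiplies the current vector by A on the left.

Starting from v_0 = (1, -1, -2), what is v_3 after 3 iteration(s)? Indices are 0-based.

v_3 = (-42, -18, 41)

v_0 = (1, -1, -2).
v_1 = A·v_0 = (-4, -4, 3).
v_2 = A·v_1 = (14, -2, -15).
v_3 = A·v_2 = (-42, -18, 41).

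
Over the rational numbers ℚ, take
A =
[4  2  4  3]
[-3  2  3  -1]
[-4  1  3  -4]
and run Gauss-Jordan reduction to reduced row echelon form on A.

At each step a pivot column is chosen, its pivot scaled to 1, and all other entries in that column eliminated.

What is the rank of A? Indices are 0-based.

rank = 3

step 1: normalize row 0 (÷4) = (1, 1/2, 1, 3/4)
  row 1: subtract -3×row0 = (0, 7/2, 6, 5/4)
  row 2: subtract -4×row0 = (0, 3, 7, -1)
step 2: normalize row 1 (÷7/2) = (0, 1, 12/7, 5/14)
  row 0: subtract 1/2×row1 = (1, 0, 1/7, 4/7)
  row 2: subtract 3×row1 = (0, 0, 13/7, -29/14)
step 3: normalize row 2 (÷13/7) = (0, 0, 1, -29/26)
  row 0: subtract 1/7×row2 = (1, 0, 0, 19/26)
  row 1: subtract 12/7×row2 = (0, 1, 0, 59/26)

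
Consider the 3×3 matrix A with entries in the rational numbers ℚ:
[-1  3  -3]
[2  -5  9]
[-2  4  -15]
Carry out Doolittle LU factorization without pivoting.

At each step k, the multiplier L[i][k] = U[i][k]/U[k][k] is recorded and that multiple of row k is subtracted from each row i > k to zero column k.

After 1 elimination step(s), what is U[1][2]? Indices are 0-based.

[col 0] pivot -1
  R1 -= -2*R0 → (0, 1, 3)  (L[1][0] := -2)
  R2 -= 2*R0 → (0, -2, -9)  (L[2][0] := 2)

U[1][2] = 3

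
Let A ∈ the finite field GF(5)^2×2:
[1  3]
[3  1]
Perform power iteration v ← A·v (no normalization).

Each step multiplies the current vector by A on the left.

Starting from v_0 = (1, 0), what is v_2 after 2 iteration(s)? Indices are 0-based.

v_2 = (0, 1)

v_0 = (1, 0).
v_1 = A·v_0 = (1, 3).
v_2 = A·v_1 = (0, 1).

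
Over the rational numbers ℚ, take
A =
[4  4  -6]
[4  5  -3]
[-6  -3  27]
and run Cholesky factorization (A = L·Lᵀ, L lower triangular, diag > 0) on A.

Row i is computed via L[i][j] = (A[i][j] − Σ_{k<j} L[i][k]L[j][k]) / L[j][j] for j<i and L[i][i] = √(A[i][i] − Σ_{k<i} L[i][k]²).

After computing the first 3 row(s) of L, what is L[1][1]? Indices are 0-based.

L[1][1] = 1

Step 1: L[0][0] = √(4) = 2.
  L[1][0] = (4) / L[0][0] = 2.
Step 2: L[1][1] = √(1) = 1.
  L[2][0] = (-6) / L[0][0] = -3.
  L[2][1] = (3) / L[1][1] = 3.
Step 3: L[2][2] = √(9) = 3.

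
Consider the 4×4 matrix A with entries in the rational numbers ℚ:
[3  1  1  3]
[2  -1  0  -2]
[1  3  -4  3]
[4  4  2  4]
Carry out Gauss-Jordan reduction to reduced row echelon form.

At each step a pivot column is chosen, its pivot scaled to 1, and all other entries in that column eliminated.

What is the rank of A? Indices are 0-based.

[1] R0 /= 3  ⇒  (1, 1/3, 1/3, 1)
     R1 -= 2·R0  ⇒  (0, -5/3, -2/3, -4)
     R2 -= 1·R0  ⇒  (0, 8/3, -13/3, 2)
     R3 -= 4·R0  ⇒  (0, 8/3, 2/3, 0)
[2] R1 /= -5/3  ⇒  (0, 1, 2/5, 12/5)
     R0 -= 1/3·R1  ⇒  (1, 0, 1/5, 1/5)
     R2 -= 8/3·R1  ⇒  (0, 0, -27/5, -22/5)
     R3 -= 8/3·R1  ⇒  (0, 0, -2/5, -32/5)
[3] R2 /= -27/5  ⇒  (0, 0, 1, 22/27)
     R0 -= 1/5·R2  ⇒  (1, 0, 0, 1/27)
     R1 -= 2/5·R2  ⇒  (0, 1, 0, 56/27)
     R3 -= -2/5·R2  ⇒  (0, 0, 0, -164/27)
[4] R3 /= -164/27  ⇒  (0, 0, 0, 1)
     R0 -= 1/27·R3  ⇒  (1, 0, 0, 0)
     R1 -= 56/27·R3  ⇒  (0, 1, 0, 0)
     R2 -= 22/27·R3  ⇒  (0, 0, 1, 0)

rank = 4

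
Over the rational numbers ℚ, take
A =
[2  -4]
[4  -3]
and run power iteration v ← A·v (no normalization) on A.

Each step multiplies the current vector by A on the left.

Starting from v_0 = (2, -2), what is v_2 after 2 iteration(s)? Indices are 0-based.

v_0 = (2, -2).
v_1 = A·v_0 = (12, 14).
v_2 = A·v_1 = (-32, 6).

v_2 = (-32, 6)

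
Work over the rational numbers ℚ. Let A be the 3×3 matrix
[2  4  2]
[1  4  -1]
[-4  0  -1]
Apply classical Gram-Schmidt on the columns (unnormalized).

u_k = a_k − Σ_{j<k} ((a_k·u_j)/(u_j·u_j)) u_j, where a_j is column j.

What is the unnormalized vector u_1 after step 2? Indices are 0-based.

u_1 = (20/7, 24/7, 16/7)

Step 1: u_0 = a_0 = (2, 1, -4).
Step 2: u_1 = a_1 − (4/7)·u_0 = (20/7, 24/7, 16/7).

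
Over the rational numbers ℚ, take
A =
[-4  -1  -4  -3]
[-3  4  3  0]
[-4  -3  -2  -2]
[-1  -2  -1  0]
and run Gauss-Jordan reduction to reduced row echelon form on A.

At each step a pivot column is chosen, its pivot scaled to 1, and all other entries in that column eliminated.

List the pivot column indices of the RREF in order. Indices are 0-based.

pivot(0,0)=-4: scale R0 → (1, 1/4, 1, 3/4)
  clear (1,0): R1 −= (-3)R0 → (0, 19/4, 6, 9/4)
  clear (2,0): R2 −= (-4)R0 → (0, -2, 2, 1)
  clear (3,0): R3 −= (-1)R0 → (0, -7/4, 0, 3/4)
pivot(1,1)=19/4: scale R1 → (0, 1, 24/19, 9/19)
  clear (0,1): R0 −= (1/4)R1 → (1, 0, 13/19, 12/19)
  clear (2,1): R2 −= (-2)R1 → (0, 0, 86/19, 37/19)
  clear (3,1): R3 −= (-7/4)R1 → (0, 0, 42/19, 30/19)
pivot(2,2)=86/19: scale R2 → (0, 0, 1, 37/86)
  clear (0,2): R0 −= (13/19)R2 → (1, 0, 0, 29/86)
  clear (1,2): R1 −= (24/19)R2 → (0, 1, 0, -3/43)
  clear (3,2): R3 −= (42/19)R2 → (0, 0, 0, 27/43)
pivot(3,3)=27/43: scale R3 → (0, 0, 0, 1)
  clear (0,3): R0 −= (29/86)R3 → (1, 0, 0, 0)
  clear (1,3): R1 −= (-3/43)R3 → (0, 1, 0, 0)
  clear (2,3): R2 −= (37/86)R3 → (0, 0, 1, 0)

pivot columns: 0, 1, 2, 3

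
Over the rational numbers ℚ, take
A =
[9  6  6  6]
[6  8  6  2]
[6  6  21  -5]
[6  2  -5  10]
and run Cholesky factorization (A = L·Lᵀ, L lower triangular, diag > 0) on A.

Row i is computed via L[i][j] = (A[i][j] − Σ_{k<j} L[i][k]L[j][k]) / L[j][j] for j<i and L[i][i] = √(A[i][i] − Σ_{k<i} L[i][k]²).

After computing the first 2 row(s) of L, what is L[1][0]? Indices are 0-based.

Step 1: L[0][0] = √(9) = 3.
  L[1][0] = (6) / L[0][0] = 2.
Step 2: L[1][1] = √(4) = 2.

L[1][0] = 2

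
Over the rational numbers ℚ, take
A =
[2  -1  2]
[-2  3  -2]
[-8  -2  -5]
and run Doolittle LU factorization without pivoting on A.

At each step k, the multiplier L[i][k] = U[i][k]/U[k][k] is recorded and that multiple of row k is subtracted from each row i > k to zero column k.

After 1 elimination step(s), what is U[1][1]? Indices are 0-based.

U[1][1] = 2

k=0: U[0][0]=2
  eliminate (1,0): mult=-1, new row 1: (0, 2, 0); set L[1][0]=-1
  eliminate (2,0): mult=-4, new row 2: (0, -6, 3); set L[2][0]=-4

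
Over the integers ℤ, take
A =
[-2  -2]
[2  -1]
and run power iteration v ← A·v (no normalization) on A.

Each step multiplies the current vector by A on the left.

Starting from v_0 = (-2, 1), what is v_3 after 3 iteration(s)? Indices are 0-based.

v_3 = (-30, 3)

v_0 = (-2, 1).
v_1 = A·v_0 = (2, -5).
v_2 = A·v_1 = (6, 9).
v_3 = A·v_2 = (-30, 3).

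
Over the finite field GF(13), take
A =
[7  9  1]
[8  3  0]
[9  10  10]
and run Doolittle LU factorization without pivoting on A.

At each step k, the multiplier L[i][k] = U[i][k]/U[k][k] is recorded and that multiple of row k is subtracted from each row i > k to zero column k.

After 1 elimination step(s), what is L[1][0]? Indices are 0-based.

[col 0] pivot 7
  R1 -= 3*R0 → (0, 2, 10)  (L[1][0] := 3)
  R2 -= 5*R0 → (0, 4, 5)  (L[2][0] := 5)

L[1][0] = 3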